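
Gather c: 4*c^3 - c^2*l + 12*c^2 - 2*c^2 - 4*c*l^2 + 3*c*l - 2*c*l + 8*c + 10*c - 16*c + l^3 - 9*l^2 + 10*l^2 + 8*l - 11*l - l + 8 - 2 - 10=4*c^3 + c^2*(10 - l) + c*(-4*l^2 + l + 2) + l^3 + l^2 - 4*l - 4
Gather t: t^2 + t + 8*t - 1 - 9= t^2 + 9*t - 10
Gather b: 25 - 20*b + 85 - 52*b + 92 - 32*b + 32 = 234 - 104*b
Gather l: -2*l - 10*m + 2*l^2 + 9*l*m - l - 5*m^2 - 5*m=2*l^2 + l*(9*m - 3) - 5*m^2 - 15*m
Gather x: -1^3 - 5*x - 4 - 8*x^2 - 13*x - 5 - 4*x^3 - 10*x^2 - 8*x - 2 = -4*x^3 - 18*x^2 - 26*x - 12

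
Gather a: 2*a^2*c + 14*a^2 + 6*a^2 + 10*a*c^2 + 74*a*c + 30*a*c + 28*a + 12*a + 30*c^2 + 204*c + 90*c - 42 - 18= a^2*(2*c + 20) + a*(10*c^2 + 104*c + 40) + 30*c^2 + 294*c - 60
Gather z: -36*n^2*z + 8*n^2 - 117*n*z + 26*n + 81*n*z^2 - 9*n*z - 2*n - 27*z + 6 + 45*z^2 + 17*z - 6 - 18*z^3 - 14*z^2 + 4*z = 8*n^2 + 24*n - 18*z^3 + z^2*(81*n + 31) + z*(-36*n^2 - 126*n - 6)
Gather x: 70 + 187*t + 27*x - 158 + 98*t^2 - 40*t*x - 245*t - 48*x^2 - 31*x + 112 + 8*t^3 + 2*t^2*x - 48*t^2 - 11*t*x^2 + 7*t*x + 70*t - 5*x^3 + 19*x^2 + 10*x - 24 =8*t^3 + 50*t^2 + 12*t - 5*x^3 + x^2*(-11*t - 29) + x*(2*t^2 - 33*t + 6)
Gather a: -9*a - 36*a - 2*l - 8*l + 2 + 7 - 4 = -45*a - 10*l + 5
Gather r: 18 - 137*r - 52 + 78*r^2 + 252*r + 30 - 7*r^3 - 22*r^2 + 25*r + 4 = -7*r^3 + 56*r^2 + 140*r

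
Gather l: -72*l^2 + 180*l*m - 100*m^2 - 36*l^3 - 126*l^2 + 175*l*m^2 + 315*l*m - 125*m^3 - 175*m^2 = -36*l^3 - 198*l^2 + l*(175*m^2 + 495*m) - 125*m^3 - 275*m^2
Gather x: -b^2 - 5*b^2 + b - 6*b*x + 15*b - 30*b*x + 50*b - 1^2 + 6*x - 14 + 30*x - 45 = -6*b^2 + 66*b + x*(36 - 36*b) - 60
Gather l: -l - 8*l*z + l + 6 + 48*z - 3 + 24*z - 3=-8*l*z + 72*z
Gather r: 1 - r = 1 - r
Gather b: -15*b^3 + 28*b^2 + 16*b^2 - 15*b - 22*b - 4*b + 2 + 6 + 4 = -15*b^3 + 44*b^2 - 41*b + 12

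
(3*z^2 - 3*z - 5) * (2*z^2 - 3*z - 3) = 6*z^4 - 15*z^3 - 10*z^2 + 24*z + 15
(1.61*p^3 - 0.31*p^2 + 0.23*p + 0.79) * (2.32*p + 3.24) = 3.7352*p^4 + 4.4972*p^3 - 0.4708*p^2 + 2.578*p + 2.5596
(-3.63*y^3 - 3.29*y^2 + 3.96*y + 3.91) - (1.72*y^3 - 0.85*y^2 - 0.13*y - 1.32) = -5.35*y^3 - 2.44*y^2 + 4.09*y + 5.23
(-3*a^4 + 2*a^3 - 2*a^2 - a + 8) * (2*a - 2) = -6*a^5 + 10*a^4 - 8*a^3 + 2*a^2 + 18*a - 16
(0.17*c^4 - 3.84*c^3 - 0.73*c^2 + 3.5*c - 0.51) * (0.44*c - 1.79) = 0.0748*c^5 - 1.9939*c^4 + 6.5524*c^3 + 2.8467*c^2 - 6.4894*c + 0.9129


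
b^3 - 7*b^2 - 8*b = b*(b - 8)*(b + 1)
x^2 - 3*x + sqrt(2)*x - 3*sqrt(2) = (x - 3)*(x + sqrt(2))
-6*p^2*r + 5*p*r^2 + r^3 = r*(-p + r)*(6*p + r)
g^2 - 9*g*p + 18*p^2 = (g - 6*p)*(g - 3*p)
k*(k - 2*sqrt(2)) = k^2 - 2*sqrt(2)*k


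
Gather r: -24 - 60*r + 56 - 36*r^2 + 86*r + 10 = -36*r^2 + 26*r + 42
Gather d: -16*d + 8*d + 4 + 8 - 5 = 7 - 8*d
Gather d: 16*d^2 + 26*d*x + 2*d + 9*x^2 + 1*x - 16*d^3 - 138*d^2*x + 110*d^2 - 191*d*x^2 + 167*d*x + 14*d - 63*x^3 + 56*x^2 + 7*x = -16*d^3 + d^2*(126 - 138*x) + d*(-191*x^2 + 193*x + 16) - 63*x^3 + 65*x^2 + 8*x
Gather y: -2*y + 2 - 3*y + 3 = 5 - 5*y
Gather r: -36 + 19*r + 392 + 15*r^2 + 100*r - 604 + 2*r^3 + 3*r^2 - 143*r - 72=2*r^3 + 18*r^2 - 24*r - 320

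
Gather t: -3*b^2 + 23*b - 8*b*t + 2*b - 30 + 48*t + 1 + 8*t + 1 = -3*b^2 + 25*b + t*(56 - 8*b) - 28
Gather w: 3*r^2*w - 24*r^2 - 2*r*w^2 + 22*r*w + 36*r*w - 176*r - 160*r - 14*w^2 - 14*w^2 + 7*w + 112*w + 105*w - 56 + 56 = -24*r^2 - 336*r + w^2*(-2*r - 28) + w*(3*r^2 + 58*r + 224)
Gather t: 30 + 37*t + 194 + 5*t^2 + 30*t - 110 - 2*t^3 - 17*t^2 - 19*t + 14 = -2*t^3 - 12*t^2 + 48*t + 128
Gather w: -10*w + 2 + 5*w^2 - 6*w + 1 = 5*w^2 - 16*w + 3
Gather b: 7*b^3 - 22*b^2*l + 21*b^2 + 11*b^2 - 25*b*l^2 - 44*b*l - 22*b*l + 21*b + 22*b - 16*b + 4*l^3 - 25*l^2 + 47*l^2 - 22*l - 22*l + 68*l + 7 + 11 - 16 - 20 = 7*b^3 + b^2*(32 - 22*l) + b*(-25*l^2 - 66*l + 27) + 4*l^3 + 22*l^2 + 24*l - 18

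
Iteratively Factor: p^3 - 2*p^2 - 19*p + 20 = (p - 1)*(p^2 - p - 20) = (p - 5)*(p - 1)*(p + 4)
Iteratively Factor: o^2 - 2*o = (o - 2)*(o)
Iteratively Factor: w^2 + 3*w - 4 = (w + 4)*(w - 1)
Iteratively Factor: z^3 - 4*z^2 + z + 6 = (z - 2)*(z^2 - 2*z - 3) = (z - 2)*(z + 1)*(z - 3)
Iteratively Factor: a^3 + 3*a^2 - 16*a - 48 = (a - 4)*(a^2 + 7*a + 12) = (a - 4)*(a + 4)*(a + 3)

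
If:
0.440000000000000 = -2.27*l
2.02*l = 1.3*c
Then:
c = -0.30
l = -0.19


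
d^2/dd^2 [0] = 0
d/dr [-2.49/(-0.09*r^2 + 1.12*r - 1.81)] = (2.7888 - 0.4482*r)/(0.09*r^2 - 1.12*r + 1.81)^2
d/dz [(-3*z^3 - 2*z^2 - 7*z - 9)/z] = -6*z - 2 + 9/z^2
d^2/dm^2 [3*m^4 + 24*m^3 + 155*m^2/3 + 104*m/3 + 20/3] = 36*m^2 + 144*m + 310/3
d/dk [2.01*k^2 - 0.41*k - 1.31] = 4.02*k - 0.41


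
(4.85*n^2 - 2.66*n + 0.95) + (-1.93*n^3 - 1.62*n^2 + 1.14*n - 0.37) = -1.93*n^3 + 3.23*n^2 - 1.52*n + 0.58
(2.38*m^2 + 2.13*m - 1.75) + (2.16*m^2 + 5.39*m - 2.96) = 4.54*m^2 + 7.52*m - 4.71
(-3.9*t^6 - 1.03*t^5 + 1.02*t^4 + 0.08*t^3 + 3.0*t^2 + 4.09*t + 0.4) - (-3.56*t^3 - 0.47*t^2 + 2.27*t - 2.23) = -3.9*t^6 - 1.03*t^5 + 1.02*t^4 + 3.64*t^3 + 3.47*t^2 + 1.82*t + 2.63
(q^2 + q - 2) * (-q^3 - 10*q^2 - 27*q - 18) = -q^5 - 11*q^4 - 35*q^3 - 25*q^2 + 36*q + 36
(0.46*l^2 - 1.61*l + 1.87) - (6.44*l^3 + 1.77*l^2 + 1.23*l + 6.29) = -6.44*l^3 - 1.31*l^2 - 2.84*l - 4.42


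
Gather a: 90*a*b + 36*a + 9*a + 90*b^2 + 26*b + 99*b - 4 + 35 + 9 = a*(90*b + 45) + 90*b^2 + 125*b + 40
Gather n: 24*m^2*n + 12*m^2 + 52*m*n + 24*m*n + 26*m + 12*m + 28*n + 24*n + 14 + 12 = 12*m^2 + 38*m + n*(24*m^2 + 76*m + 52) + 26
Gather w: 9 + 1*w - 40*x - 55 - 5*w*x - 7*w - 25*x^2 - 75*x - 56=w*(-5*x - 6) - 25*x^2 - 115*x - 102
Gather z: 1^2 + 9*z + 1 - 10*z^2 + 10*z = -10*z^2 + 19*z + 2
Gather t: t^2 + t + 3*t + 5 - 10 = t^2 + 4*t - 5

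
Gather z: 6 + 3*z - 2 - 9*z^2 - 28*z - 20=-9*z^2 - 25*z - 16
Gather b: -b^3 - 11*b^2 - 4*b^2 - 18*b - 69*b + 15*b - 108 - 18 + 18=-b^3 - 15*b^2 - 72*b - 108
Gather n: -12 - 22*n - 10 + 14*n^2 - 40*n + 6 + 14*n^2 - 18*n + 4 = 28*n^2 - 80*n - 12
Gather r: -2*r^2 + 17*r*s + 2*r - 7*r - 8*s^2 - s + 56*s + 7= -2*r^2 + r*(17*s - 5) - 8*s^2 + 55*s + 7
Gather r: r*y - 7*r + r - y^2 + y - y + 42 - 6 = r*(y - 6) - y^2 + 36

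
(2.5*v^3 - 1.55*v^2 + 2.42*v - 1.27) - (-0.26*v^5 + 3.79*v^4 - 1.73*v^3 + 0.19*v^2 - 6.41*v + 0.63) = 0.26*v^5 - 3.79*v^4 + 4.23*v^3 - 1.74*v^2 + 8.83*v - 1.9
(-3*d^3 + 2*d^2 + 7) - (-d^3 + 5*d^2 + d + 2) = -2*d^3 - 3*d^2 - d + 5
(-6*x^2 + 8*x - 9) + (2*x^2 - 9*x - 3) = -4*x^2 - x - 12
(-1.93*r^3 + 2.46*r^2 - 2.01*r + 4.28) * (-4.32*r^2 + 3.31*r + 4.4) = 8.3376*r^5 - 17.0155*r^4 + 8.3338*r^3 - 14.3187*r^2 + 5.3228*r + 18.832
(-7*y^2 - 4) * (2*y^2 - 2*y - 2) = -14*y^4 + 14*y^3 + 6*y^2 + 8*y + 8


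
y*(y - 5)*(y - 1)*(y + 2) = y^4 - 4*y^3 - 7*y^2 + 10*y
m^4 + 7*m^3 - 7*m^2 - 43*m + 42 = (m - 2)*(m - 1)*(m + 3)*(m + 7)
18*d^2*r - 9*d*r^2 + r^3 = r*(-6*d + r)*(-3*d + r)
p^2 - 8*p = p*(p - 8)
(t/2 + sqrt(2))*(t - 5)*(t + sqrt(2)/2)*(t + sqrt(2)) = t^4/2 - 5*t^3/2 + 7*sqrt(2)*t^3/4 - 35*sqrt(2)*t^2/4 + 7*t^2/2 - 35*t/2 + sqrt(2)*t - 5*sqrt(2)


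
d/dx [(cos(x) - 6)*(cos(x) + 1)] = (5 - 2*cos(x))*sin(x)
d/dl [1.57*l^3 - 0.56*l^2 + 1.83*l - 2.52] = 4.71*l^2 - 1.12*l + 1.83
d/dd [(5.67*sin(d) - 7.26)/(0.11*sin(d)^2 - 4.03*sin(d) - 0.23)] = (-0.6237*sin(d)^2 + 1.5972*sin(d) - 30.5619)*cos(d)/(0.0121*sin(d)^4 - 0.8866*sin(d)^3 + 16.1903*sin(d)^2 + 1.8538*sin(d) + 0.0529)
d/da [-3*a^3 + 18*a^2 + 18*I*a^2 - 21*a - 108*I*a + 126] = -9*a^2 + 36*a*(1 + I) - 21 - 108*I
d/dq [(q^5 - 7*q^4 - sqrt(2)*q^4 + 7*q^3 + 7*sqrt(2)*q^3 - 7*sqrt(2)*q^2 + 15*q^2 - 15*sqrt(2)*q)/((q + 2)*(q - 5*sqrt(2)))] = (3*q^6 - 22*sqrt(2)*q^5 - 6*q^5 - 5*q^4 + 56*sqrt(2)*q^4 - 32*q^3 + 238*sqrt(2)*q^3 - 284*sqrt(2)*q^2 - 320*q^2 - 300*sqrt(2)*q + 280*q + 300)/(q^4 - 10*sqrt(2)*q^3 + 4*q^3 - 40*sqrt(2)*q^2 + 54*q^2 - 40*sqrt(2)*q + 200*q + 200)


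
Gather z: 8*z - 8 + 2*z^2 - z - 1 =2*z^2 + 7*z - 9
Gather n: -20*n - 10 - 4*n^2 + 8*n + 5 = -4*n^2 - 12*n - 5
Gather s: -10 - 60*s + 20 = 10 - 60*s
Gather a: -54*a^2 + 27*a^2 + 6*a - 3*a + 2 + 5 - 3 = -27*a^2 + 3*a + 4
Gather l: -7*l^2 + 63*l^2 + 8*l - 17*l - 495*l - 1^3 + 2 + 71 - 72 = 56*l^2 - 504*l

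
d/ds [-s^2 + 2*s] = 2 - 2*s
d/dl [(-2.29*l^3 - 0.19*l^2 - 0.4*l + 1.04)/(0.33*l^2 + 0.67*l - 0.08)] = (-0.7557*l^4 - 3.0686*l^3 + 0.5543*l^2 - 0.656*l - 0.6648)/(0.1089*l^4 + 0.4422*l^3 + 0.3961*l^2 - 0.1072*l + 0.0064)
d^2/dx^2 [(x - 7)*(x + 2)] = 2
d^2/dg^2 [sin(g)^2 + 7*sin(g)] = -7*sin(g) + 2*cos(2*g)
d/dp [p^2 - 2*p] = 2*p - 2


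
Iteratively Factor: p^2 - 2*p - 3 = (p + 1)*(p - 3)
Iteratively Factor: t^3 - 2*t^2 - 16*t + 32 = (t + 4)*(t^2 - 6*t + 8) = (t - 4)*(t + 4)*(t - 2)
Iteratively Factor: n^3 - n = (n - 1)*(n^2 + n) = (n - 1)*(n + 1)*(n)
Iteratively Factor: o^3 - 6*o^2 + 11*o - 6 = (o - 1)*(o^2 - 5*o + 6) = (o - 3)*(o - 1)*(o - 2)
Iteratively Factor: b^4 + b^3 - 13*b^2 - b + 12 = (b + 4)*(b^3 - 3*b^2 - b + 3) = (b - 1)*(b + 4)*(b^2 - 2*b - 3) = (b - 3)*(b - 1)*(b + 4)*(b + 1)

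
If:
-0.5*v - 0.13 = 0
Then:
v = -0.26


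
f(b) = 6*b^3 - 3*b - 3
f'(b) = 18*b^2 - 3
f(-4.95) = -715.87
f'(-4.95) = 438.04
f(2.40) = 72.74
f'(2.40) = 100.68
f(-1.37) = -14.32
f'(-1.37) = 30.78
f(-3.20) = -190.01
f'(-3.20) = 181.32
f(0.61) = -3.47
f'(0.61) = 3.70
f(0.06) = -3.18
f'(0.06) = -2.94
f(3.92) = 346.66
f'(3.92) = 273.60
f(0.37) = -3.81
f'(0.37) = -0.54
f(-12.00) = -10335.00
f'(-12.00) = 2589.00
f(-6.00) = -1281.00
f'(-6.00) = 645.00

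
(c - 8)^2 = c^2 - 16*c + 64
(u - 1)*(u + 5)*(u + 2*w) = u^3 + 2*u^2*w + 4*u^2 + 8*u*w - 5*u - 10*w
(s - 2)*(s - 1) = s^2 - 3*s + 2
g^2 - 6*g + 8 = (g - 4)*(g - 2)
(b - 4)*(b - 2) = b^2 - 6*b + 8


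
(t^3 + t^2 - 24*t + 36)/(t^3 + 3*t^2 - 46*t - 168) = (t^2 - 5*t + 6)/(t^2 - 3*t - 28)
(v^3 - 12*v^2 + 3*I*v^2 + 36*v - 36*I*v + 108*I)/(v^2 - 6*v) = v - 6 + 3*I - 18*I/v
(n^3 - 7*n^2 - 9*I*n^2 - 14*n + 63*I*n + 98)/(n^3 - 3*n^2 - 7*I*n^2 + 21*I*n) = (n^2 - n*(7 + 2*I) + 14*I)/(n*(n - 3))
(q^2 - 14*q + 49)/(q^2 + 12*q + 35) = (q^2 - 14*q + 49)/(q^2 + 12*q + 35)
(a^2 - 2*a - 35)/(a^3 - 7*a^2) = (a + 5)/a^2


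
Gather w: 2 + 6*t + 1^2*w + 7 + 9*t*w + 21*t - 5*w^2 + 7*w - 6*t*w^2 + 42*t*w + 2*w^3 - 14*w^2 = 27*t + 2*w^3 + w^2*(-6*t - 19) + w*(51*t + 8) + 9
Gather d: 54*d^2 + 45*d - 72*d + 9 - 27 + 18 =54*d^2 - 27*d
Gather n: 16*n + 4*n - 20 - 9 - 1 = 20*n - 30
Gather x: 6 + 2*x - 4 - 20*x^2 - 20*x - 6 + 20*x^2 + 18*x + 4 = 0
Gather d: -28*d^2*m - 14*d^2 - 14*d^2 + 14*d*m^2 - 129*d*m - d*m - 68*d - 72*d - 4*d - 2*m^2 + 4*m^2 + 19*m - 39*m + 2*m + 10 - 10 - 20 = d^2*(-28*m - 28) + d*(14*m^2 - 130*m - 144) + 2*m^2 - 18*m - 20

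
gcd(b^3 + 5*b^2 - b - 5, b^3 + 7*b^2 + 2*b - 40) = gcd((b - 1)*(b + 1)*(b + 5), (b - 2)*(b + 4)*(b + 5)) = b + 5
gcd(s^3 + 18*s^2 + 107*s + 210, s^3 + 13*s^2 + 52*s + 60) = s^2 + 11*s + 30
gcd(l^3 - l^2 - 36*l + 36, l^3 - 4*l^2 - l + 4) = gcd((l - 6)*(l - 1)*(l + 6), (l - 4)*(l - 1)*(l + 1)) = l - 1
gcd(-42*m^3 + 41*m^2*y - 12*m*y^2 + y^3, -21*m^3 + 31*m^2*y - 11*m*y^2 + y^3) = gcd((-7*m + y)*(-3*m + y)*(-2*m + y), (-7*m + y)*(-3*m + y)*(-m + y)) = 21*m^2 - 10*m*y + y^2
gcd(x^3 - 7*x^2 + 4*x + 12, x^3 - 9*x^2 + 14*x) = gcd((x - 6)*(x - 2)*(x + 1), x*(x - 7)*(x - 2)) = x - 2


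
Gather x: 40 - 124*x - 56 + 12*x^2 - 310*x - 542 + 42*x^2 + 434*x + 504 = 54*x^2 - 54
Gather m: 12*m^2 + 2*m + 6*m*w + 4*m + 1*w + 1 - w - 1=12*m^2 + m*(6*w + 6)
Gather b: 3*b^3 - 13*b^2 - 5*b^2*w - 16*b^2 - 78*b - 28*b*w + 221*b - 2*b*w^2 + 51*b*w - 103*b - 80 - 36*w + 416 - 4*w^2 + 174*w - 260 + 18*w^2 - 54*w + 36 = 3*b^3 + b^2*(-5*w - 29) + b*(-2*w^2 + 23*w + 40) + 14*w^2 + 84*w + 112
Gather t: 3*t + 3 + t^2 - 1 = t^2 + 3*t + 2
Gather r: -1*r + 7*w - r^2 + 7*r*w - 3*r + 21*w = -r^2 + r*(7*w - 4) + 28*w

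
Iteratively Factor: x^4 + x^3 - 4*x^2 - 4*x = (x + 2)*(x^3 - x^2 - 2*x) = (x - 2)*(x + 2)*(x^2 + x) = (x - 2)*(x + 1)*(x + 2)*(x)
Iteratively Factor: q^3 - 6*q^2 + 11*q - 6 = (q - 2)*(q^2 - 4*q + 3) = (q - 3)*(q - 2)*(q - 1)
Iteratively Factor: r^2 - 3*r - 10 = (r + 2)*(r - 5)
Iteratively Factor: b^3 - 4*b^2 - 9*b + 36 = (b - 3)*(b^2 - b - 12) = (b - 4)*(b - 3)*(b + 3)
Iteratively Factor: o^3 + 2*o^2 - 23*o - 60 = (o + 3)*(o^2 - o - 20) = (o + 3)*(o + 4)*(o - 5)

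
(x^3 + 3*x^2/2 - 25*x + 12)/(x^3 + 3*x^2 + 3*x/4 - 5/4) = 2*(x^2 + 2*x - 24)/(2*x^2 + 7*x + 5)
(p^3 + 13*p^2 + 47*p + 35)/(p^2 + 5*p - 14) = (p^2 + 6*p + 5)/(p - 2)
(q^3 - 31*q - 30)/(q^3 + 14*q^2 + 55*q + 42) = (q^2 - q - 30)/(q^2 + 13*q + 42)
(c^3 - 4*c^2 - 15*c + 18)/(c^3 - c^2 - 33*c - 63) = (c^2 - 7*c + 6)/(c^2 - 4*c - 21)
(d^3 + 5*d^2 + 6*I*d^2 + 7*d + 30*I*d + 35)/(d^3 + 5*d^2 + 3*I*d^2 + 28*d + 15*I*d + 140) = (d - I)/(d - 4*I)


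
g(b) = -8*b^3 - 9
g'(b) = -24*b^2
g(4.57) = -772.55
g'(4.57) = -501.24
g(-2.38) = 98.85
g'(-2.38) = -135.95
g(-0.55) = -7.67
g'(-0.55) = -7.26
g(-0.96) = -1.92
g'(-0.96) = -22.12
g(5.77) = -1545.80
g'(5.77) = -799.03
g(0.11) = -9.01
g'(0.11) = -0.29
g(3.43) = -331.83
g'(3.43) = -282.36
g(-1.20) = 4.82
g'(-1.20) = -34.56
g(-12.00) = 13815.00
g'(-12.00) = -3456.00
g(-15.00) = 26991.00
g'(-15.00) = -5400.00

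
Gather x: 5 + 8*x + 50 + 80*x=88*x + 55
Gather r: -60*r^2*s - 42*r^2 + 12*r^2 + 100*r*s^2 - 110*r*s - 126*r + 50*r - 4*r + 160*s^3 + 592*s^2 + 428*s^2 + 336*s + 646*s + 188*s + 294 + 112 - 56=r^2*(-60*s - 30) + r*(100*s^2 - 110*s - 80) + 160*s^3 + 1020*s^2 + 1170*s + 350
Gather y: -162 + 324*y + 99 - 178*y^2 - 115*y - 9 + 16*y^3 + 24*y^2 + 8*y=16*y^3 - 154*y^2 + 217*y - 72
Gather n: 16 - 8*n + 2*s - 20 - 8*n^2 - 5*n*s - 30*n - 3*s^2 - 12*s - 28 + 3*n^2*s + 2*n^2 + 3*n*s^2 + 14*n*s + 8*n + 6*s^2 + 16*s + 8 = n^2*(3*s - 6) + n*(3*s^2 + 9*s - 30) + 3*s^2 + 6*s - 24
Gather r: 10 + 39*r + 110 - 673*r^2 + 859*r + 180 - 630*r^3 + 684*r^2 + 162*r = -630*r^3 + 11*r^2 + 1060*r + 300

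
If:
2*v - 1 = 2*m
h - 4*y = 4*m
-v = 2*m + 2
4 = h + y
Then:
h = 38/15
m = -5/6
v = -1/3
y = 22/15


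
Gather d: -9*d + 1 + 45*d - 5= 36*d - 4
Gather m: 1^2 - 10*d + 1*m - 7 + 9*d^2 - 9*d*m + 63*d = 9*d^2 + 53*d + m*(1 - 9*d) - 6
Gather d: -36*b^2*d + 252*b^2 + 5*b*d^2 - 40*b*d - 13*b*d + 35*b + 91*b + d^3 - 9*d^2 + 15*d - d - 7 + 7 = 252*b^2 + 126*b + d^3 + d^2*(5*b - 9) + d*(-36*b^2 - 53*b + 14)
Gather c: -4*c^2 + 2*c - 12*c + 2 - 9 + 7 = -4*c^2 - 10*c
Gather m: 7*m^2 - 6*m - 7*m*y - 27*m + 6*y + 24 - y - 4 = 7*m^2 + m*(-7*y - 33) + 5*y + 20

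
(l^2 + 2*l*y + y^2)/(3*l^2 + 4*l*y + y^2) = (l + y)/(3*l + y)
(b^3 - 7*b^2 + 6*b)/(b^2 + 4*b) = (b^2 - 7*b + 6)/(b + 4)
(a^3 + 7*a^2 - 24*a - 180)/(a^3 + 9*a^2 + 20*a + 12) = (a^2 + a - 30)/(a^2 + 3*a + 2)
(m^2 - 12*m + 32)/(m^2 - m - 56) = (m - 4)/(m + 7)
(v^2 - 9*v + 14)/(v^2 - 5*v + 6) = (v - 7)/(v - 3)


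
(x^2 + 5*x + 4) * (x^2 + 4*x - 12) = x^4 + 9*x^3 + 12*x^2 - 44*x - 48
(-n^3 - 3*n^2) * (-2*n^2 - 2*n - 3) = 2*n^5 + 8*n^4 + 9*n^3 + 9*n^2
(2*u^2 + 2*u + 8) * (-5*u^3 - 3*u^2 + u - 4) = -10*u^5 - 16*u^4 - 44*u^3 - 30*u^2 - 32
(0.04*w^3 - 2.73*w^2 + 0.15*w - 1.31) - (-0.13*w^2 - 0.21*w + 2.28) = 0.04*w^3 - 2.6*w^2 + 0.36*w - 3.59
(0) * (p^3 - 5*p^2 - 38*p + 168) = 0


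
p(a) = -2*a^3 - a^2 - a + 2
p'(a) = -6*a^2 - 2*a - 1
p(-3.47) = 76.99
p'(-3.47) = -66.31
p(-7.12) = 680.31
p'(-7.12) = -290.93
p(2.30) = -29.92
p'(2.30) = -37.34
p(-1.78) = 11.89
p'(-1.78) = -16.45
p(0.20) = 1.74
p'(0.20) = -1.64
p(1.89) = -16.96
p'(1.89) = -26.21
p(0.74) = -0.10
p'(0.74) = -5.77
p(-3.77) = 98.72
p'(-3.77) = -78.74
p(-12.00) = 3326.00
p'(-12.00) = -841.00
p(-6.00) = 404.00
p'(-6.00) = -205.00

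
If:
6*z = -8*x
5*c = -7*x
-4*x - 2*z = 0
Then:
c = 0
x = 0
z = 0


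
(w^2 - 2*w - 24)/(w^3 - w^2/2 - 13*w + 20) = 2*(w - 6)/(2*w^2 - 9*w + 10)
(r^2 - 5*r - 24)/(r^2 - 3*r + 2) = (r^2 - 5*r - 24)/(r^2 - 3*r + 2)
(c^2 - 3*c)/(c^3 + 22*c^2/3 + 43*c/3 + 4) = 3*c*(c - 3)/(3*c^3 + 22*c^2 + 43*c + 12)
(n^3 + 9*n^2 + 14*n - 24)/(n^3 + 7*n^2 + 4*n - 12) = (n + 4)/(n + 2)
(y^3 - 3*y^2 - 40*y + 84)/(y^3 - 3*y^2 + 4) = (y^2 - y - 42)/(y^2 - y - 2)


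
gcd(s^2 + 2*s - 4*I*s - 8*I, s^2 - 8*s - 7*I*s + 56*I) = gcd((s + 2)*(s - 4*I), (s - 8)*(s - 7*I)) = 1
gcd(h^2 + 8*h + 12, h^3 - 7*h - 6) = h + 2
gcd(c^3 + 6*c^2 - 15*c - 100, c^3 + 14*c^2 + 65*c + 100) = c^2 + 10*c + 25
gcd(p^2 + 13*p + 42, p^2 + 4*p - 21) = p + 7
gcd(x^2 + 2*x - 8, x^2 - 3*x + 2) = x - 2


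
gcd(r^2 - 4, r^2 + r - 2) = r + 2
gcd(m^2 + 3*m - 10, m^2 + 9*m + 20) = m + 5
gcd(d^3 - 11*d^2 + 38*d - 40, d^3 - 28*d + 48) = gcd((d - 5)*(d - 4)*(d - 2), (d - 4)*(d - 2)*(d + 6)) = d^2 - 6*d + 8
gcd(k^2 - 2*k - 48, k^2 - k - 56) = k - 8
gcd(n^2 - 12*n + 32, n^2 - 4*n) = n - 4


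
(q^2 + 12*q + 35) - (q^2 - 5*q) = 17*q + 35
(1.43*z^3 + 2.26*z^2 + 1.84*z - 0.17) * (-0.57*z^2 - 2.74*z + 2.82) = -0.8151*z^5 - 5.2064*z^4 - 3.2086*z^3 + 1.4285*z^2 + 5.6546*z - 0.4794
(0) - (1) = -1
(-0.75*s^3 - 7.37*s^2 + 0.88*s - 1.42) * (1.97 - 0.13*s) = 0.0975*s^4 - 0.5194*s^3 - 14.6333*s^2 + 1.9182*s - 2.7974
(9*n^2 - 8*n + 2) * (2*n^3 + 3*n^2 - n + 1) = 18*n^5 + 11*n^4 - 29*n^3 + 23*n^2 - 10*n + 2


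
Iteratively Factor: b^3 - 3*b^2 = (b)*(b^2 - 3*b) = b*(b - 3)*(b)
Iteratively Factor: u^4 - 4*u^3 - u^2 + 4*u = (u - 4)*(u^3 - u) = (u - 4)*(u - 1)*(u^2 + u) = (u - 4)*(u - 1)*(u + 1)*(u)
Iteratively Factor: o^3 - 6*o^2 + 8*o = (o - 4)*(o^2 - 2*o) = o*(o - 4)*(o - 2)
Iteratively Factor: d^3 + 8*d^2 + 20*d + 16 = (d + 2)*(d^2 + 6*d + 8) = (d + 2)*(d + 4)*(d + 2)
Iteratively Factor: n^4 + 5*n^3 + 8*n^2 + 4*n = (n + 1)*(n^3 + 4*n^2 + 4*n) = (n + 1)*(n + 2)*(n^2 + 2*n) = n*(n + 1)*(n + 2)*(n + 2)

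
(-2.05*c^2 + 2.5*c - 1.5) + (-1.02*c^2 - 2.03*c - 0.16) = -3.07*c^2 + 0.47*c - 1.66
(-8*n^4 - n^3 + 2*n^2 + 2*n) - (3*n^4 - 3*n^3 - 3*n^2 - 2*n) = -11*n^4 + 2*n^3 + 5*n^2 + 4*n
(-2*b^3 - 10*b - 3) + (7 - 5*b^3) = -7*b^3 - 10*b + 4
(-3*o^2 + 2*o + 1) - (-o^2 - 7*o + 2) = -2*o^2 + 9*o - 1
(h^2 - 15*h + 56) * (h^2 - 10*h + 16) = h^4 - 25*h^3 + 222*h^2 - 800*h + 896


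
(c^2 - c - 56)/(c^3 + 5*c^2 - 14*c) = (c - 8)/(c*(c - 2))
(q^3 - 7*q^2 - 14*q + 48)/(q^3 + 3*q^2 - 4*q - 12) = (q - 8)/(q + 2)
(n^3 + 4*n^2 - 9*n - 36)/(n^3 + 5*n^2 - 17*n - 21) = (n^2 + 7*n + 12)/(n^2 + 8*n + 7)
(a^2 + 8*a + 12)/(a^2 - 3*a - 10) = (a + 6)/(a - 5)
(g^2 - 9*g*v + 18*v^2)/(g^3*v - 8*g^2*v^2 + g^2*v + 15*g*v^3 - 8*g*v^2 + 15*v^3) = (-g + 6*v)/(v*(-g^2 + 5*g*v - g + 5*v))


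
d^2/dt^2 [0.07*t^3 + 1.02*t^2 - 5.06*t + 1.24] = 0.42*t + 2.04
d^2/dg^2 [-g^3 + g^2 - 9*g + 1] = 2 - 6*g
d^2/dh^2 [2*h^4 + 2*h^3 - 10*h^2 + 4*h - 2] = 24*h^2 + 12*h - 20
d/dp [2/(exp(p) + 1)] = -1/(2*cosh(p/2)^2)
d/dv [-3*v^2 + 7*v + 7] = 7 - 6*v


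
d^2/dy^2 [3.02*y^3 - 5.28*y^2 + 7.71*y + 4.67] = 18.12*y - 10.56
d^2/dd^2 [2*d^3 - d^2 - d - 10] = 12*d - 2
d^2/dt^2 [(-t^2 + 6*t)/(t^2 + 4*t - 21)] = 2*(10*t^3 - 63*t^2 + 378*t + 63)/(t^6 + 12*t^5 - 15*t^4 - 440*t^3 + 315*t^2 + 5292*t - 9261)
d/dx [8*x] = 8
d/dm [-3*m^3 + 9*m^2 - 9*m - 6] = -9*m^2 + 18*m - 9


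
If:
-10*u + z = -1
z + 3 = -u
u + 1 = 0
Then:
No Solution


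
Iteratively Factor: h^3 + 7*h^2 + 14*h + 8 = (h + 1)*(h^2 + 6*h + 8) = (h + 1)*(h + 2)*(h + 4)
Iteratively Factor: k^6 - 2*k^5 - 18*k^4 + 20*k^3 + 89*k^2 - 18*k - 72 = (k - 1)*(k^5 - k^4 - 19*k^3 + k^2 + 90*k + 72) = (k - 1)*(k + 1)*(k^4 - 2*k^3 - 17*k^2 + 18*k + 72) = (k - 1)*(k + 1)*(k + 2)*(k^3 - 4*k^2 - 9*k + 36) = (k - 4)*(k - 1)*(k + 1)*(k + 2)*(k^2 - 9) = (k - 4)*(k - 1)*(k + 1)*(k + 2)*(k + 3)*(k - 3)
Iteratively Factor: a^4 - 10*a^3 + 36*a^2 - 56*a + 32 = (a - 2)*(a^3 - 8*a^2 + 20*a - 16) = (a - 2)^2*(a^2 - 6*a + 8) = (a - 4)*(a - 2)^2*(a - 2)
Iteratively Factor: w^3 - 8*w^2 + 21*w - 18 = (w - 3)*(w^2 - 5*w + 6) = (w - 3)*(w - 2)*(w - 3)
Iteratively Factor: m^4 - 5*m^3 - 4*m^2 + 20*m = (m - 2)*(m^3 - 3*m^2 - 10*m) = (m - 5)*(m - 2)*(m^2 + 2*m) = m*(m - 5)*(m - 2)*(m + 2)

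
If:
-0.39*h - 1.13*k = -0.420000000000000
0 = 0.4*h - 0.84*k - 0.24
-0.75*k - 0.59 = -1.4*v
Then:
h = 0.80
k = 0.10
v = 0.47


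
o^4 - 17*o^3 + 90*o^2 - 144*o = o*(o - 8)*(o - 6)*(o - 3)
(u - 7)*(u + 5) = u^2 - 2*u - 35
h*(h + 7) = h^2 + 7*h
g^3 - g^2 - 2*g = g*(g - 2)*(g + 1)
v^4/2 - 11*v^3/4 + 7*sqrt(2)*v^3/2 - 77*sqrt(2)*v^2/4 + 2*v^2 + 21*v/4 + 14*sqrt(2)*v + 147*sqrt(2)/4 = (v/2 + 1/2)*(v - 7/2)*(v - 3)*(v + 7*sqrt(2))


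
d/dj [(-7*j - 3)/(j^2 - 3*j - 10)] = (7*j^2 + 6*j + 61)/(j^4 - 6*j^3 - 11*j^2 + 60*j + 100)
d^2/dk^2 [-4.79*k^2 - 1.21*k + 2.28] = -9.58000000000000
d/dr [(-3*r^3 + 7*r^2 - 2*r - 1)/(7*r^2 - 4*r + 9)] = (-21*r^4 + 24*r^3 - 95*r^2 + 140*r - 22)/(49*r^4 - 56*r^3 + 142*r^2 - 72*r + 81)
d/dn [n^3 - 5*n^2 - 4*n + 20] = 3*n^2 - 10*n - 4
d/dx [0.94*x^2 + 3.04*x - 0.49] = 1.88*x + 3.04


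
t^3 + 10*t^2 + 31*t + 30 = (t + 2)*(t + 3)*(t + 5)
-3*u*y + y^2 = y*(-3*u + y)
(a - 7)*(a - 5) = a^2 - 12*a + 35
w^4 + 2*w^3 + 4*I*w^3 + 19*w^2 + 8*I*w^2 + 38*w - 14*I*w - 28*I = (w + 2)*(w - 2*I)*(w - I)*(w + 7*I)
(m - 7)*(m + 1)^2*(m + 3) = m^4 - 2*m^3 - 28*m^2 - 46*m - 21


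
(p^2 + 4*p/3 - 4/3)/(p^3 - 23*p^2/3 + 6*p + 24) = (3*p^2 + 4*p - 4)/(3*p^3 - 23*p^2 + 18*p + 72)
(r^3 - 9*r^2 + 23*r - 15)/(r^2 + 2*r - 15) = (r^2 - 6*r + 5)/(r + 5)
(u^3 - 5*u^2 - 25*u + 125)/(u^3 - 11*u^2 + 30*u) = (u^2 - 25)/(u*(u - 6))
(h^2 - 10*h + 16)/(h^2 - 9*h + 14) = (h - 8)/(h - 7)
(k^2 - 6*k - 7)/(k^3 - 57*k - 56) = (k - 7)/(k^2 - k - 56)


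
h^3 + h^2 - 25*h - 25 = (h - 5)*(h + 1)*(h + 5)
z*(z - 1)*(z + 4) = z^3 + 3*z^2 - 4*z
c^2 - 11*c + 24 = (c - 8)*(c - 3)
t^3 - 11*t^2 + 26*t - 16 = (t - 8)*(t - 2)*(t - 1)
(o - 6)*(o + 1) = o^2 - 5*o - 6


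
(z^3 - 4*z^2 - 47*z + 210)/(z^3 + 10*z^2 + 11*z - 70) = (z^2 - 11*z + 30)/(z^2 + 3*z - 10)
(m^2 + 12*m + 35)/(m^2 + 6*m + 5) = (m + 7)/(m + 1)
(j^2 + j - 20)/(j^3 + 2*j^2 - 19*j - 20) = 1/(j + 1)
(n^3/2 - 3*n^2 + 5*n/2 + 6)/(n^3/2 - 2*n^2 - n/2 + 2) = (n - 3)/(n - 1)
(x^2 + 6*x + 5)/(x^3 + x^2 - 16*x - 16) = (x + 5)/(x^2 - 16)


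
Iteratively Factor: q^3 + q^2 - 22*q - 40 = (q + 4)*(q^2 - 3*q - 10) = (q - 5)*(q + 4)*(q + 2)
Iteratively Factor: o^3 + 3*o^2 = (o)*(o^2 + 3*o) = o*(o + 3)*(o)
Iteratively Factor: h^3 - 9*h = (h + 3)*(h^2 - 3*h) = (h - 3)*(h + 3)*(h)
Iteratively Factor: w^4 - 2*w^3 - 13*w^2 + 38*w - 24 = (w - 3)*(w^3 + w^2 - 10*w + 8) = (w - 3)*(w + 4)*(w^2 - 3*w + 2) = (w - 3)*(w - 2)*(w + 4)*(w - 1)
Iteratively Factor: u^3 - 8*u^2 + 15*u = (u - 3)*(u^2 - 5*u) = u*(u - 3)*(u - 5)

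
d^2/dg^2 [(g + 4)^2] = 2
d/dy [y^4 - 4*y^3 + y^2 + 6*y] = 4*y^3 - 12*y^2 + 2*y + 6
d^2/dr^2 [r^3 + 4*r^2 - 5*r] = 6*r + 8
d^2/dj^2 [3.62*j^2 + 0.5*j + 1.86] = 7.24000000000000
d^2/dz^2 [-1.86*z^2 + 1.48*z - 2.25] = -3.72000000000000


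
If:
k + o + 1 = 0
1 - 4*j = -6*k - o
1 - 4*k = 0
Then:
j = 5/16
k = 1/4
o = -5/4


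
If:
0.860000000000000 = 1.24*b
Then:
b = 0.69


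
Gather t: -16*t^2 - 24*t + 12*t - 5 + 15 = -16*t^2 - 12*t + 10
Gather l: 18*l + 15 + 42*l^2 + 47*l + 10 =42*l^2 + 65*l + 25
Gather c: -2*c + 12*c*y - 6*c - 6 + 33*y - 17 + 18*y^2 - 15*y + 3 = c*(12*y - 8) + 18*y^2 + 18*y - 20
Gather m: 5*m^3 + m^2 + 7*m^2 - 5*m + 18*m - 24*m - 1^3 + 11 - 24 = 5*m^3 + 8*m^2 - 11*m - 14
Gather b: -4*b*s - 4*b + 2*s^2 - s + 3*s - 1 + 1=b*(-4*s - 4) + 2*s^2 + 2*s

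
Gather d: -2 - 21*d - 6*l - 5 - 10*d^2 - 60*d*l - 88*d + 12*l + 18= -10*d^2 + d*(-60*l - 109) + 6*l + 11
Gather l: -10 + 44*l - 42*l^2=-42*l^2 + 44*l - 10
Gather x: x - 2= x - 2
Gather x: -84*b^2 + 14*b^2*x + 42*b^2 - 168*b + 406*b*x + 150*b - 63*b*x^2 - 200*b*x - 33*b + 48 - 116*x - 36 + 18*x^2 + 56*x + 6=-42*b^2 - 51*b + x^2*(18 - 63*b) + x*(14*b^2 + 206*b - 60) + 18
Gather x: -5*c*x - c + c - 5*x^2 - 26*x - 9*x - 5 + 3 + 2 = -5*x^2 + x*(-5*c - 35)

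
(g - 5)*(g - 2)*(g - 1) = g^3 - 8*g^2 + 17*g - 10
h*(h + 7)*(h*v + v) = h^3*v + 8*h^2*v + 7*h*v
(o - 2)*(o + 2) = o^2 - 4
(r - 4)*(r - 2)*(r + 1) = r^3 - 5*r^2 + 2*r + 8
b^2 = b^2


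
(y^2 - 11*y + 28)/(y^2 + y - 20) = (y - 7)/(y + 5)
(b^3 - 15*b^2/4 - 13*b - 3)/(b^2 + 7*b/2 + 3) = (4*b^2 - 23*b - 6)/(2*(2*b + 3))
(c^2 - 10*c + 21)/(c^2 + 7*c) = (c^2 - 10*c + 21)/(c*(c + 7))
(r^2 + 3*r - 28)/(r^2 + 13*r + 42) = (r - 4)/(r + 6)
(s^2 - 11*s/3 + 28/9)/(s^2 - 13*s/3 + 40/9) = (9*s^2 - 33*s + 28)/(9*s^2 - 39*s + 40)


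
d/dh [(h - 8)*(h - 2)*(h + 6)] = 3*h^2 - 8*h - 44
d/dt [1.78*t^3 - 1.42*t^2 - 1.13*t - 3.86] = 5.34*t^2 - 2.84*t - 1.13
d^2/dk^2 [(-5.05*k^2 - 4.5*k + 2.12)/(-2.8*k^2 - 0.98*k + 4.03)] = (42.8456*k^3 + 242.1804*k^2 + 269.76432*k + 147.661434)/(21.952*k^6 + 23.0496*k^5 - 86.71824*k^4 - 65.408728*k^3 + 124.812324*k^2 + 47.748246*k - 65.450827)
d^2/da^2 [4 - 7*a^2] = -14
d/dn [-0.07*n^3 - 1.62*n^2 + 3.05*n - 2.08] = -0.21*n^2 - 3.24*n + 3.05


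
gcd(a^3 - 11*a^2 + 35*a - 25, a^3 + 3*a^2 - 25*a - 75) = a - 5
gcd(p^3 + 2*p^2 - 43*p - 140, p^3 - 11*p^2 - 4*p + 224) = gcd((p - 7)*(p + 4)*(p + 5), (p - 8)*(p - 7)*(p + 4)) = p^2 - 3*p - 28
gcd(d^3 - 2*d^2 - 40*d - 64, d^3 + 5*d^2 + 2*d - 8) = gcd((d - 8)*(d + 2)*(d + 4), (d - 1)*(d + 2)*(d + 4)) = d^2 + 6*d + 8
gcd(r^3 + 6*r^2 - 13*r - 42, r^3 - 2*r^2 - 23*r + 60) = r - 3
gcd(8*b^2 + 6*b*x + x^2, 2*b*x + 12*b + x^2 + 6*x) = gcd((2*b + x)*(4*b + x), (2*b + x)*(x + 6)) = 2*b + x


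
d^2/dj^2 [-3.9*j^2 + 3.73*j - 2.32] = -7.80000000000000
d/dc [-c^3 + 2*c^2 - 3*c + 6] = -3*c^2 + 4*c - 3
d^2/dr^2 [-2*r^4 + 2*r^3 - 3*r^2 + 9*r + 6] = -24*r^2 + 12*r - 6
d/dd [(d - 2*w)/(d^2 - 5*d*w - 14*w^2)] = (d^2 - 5*d*w - 14*w^2 - (d - 2*w)*(2*d - 5*w))/(-d^2 + 5*d*w + 14*w^2)^2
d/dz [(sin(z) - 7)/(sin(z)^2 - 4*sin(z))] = (-cos(z) + 14/tan(z) - 28*cos(z)/sin(z)^2)/(sin(z) - 4)^2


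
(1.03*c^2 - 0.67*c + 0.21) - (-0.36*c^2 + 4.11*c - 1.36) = 1.39*c^2 - 4.78*c + 1.57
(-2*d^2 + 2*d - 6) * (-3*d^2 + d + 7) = 6*d^4 - 8*d^3 + 6*d^2 + 8*d - 42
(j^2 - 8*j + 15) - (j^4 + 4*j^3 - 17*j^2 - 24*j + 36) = -j^4 - 4*j^3 + 18*j^2 + 16*j - 21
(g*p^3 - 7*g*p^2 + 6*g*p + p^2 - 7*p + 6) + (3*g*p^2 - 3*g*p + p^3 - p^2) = g*p^3 - 4*g*p^2 + 3*g*p + p^3 - 7*p + 6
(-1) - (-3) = 2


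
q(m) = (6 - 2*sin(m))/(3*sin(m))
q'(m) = -(6 - 2*sin(m))*cos(m)/(3*sin(m)^2) - 2*cos(m)/(3*sin(m))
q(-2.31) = -3.37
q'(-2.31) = 2.47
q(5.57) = -3.72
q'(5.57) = -3.53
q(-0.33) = -6.84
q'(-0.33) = -18.02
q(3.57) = -5.48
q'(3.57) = 10.54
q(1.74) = 1.36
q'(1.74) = 0.35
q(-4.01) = 1.95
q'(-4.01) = 2.22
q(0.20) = 9.40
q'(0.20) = -49.66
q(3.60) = -5.19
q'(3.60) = 9.16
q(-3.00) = -14.84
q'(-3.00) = 99.42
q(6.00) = -7.82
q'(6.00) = -24.60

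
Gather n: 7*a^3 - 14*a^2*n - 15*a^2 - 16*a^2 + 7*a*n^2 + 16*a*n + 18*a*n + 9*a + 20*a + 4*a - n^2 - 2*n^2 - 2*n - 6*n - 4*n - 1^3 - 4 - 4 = 7*a^3 - 31*a^2 + 33*a + n^2*(7*a - 3) + n*(-14*a^2 + 34*a - 12) - 9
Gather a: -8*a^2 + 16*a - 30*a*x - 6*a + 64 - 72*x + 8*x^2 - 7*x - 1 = -8*a^2 + a*(10 - 30*x) + 8*x^2 - 79*x + 63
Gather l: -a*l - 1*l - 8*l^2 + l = -a*l - 8*l^2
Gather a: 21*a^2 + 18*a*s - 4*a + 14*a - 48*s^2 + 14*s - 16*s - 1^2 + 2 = 21*a^2 + a*(18*s + 10) - 48*s^2 - 2*s + 1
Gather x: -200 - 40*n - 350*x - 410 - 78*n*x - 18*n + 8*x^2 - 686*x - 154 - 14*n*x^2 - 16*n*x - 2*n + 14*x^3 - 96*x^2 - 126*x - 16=-60*n + 14*x^3 + x^2*(-14*n - 88) + x*(-94*n - 1162) - 780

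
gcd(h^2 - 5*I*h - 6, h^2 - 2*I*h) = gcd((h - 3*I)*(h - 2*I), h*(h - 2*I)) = h - 2*I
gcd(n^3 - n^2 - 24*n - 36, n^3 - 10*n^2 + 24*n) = n - 6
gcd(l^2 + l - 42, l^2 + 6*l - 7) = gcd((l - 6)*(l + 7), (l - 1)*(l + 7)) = l + 7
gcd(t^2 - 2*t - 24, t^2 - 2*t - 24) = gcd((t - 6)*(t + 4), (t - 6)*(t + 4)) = t^2 - 2*t - 24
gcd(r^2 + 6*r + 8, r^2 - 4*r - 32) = r + 4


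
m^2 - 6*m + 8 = (m - 4)*(m - 2)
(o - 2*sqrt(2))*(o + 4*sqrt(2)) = o^2 + 2*sqrt(2)*o - 16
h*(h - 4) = h^2 - 4*h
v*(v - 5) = v^2 - 5*v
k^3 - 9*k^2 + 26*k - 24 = (k - 4)*(k - 3)*(k - 2)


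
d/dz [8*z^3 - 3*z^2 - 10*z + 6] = 24*z^2 - 6*z - 10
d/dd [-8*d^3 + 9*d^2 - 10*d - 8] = -24*d^2 + 18*d - 10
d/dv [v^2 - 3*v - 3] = 2*v - 3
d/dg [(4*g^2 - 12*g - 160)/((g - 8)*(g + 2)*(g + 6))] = 4*(-g^2 - 10*g - 28)/(g^4 + 16*g^3 + 88*g^2 + 192*g + 144)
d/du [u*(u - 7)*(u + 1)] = 3*u^2 - 12*u - 7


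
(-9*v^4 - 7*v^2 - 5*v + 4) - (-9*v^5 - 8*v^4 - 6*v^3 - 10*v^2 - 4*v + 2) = 9*v^5 - v^4 + 6*v^3 + 3*v^2 - v + 2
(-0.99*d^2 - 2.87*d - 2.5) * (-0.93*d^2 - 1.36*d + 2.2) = 0.9207*d^4 + 4.0155*d^3 + 4.0502*d^2 - 2.914*d - 5.5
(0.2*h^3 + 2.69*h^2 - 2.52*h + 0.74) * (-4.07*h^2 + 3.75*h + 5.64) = -0.814*h^5 - 10.1983*h^4 + 21.4719*h^3 + 2.7098*h^2 - 11.4378*h + 4.1736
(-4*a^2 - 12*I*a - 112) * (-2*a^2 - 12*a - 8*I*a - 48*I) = 8*a^4 + 48*a^3 + 56*I*a^3 + 128*a^2 + 336*I*a^2 + 768*a + 896*I*a + 5376*I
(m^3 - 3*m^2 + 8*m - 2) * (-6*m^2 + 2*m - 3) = -6*m^5 + 20*m^4 - 57*m^3 + 37*m^2 - 28*m + 6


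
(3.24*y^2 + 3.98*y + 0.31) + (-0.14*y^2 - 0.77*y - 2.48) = 3.1*y^2 + 3.21*y - 2.17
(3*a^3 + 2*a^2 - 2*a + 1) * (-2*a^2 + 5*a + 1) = -6*a^5 + 11*a^4 + 17*a^3 - 10*a^2 + 3*a + 1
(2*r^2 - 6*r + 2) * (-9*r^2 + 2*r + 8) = -18*r^4 + 58*r^3 - 14*r^2 - 44*r + 16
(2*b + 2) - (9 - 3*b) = 5*b - 7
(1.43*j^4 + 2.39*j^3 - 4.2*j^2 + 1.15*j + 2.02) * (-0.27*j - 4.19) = -0.3861*j^5 - 6.637*j^4 - 8.8801*j^3 + 17.2875*j^2 - 5.3639*j - 8.4638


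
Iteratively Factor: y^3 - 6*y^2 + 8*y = (y)*(y^2 - 6*y + 8) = y*(y - 2)*(y - 4)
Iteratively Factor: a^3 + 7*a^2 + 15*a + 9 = (a + 1)*(a^2 + 6*a + 9) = (a + 1)*(a + 3)*(a + 3)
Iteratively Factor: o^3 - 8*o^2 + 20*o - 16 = (o - 2)*(o^2 - 6*o + 8) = (o - 2)^2*(o - 4)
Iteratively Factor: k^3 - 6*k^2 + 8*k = (k - 4)*(k^2 - 2*k) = (k - 4)*(k - 2)*(k)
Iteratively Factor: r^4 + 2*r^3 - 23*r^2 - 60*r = (r + 3)*(r^3 - r^2 - 20*r) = r*(r + 3)*(r^2 - r - 20) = r*(r - 5)*(r + 3)*(r + 4)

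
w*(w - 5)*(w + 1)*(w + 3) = w^4 - w^3 - 17*w^2 - 15*w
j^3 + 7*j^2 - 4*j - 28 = (j - 2)*(j + 2)*(j + 7)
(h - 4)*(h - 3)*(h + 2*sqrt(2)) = h^3 - 7*h^2 + 2*sqrt(2)*h^2 - 14*sqrt(2)*h + 12*h + 24*sqrt(2)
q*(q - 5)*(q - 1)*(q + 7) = q^4 + q^3 - 37*q^2 + 35*q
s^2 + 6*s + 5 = (s + 1)*(s + 5)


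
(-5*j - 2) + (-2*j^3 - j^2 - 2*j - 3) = -2*j^3 - j^2 - 7*j - 5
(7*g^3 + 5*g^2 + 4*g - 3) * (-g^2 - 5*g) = -7*g^5 - 40*g^4 - 29*g^3 - 17*g^2 + 15*g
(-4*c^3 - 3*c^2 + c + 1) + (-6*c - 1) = -4*c^3 - 3*c^2 - 5*c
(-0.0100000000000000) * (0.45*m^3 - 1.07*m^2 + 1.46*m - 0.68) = -0.0045*m^3 + 0.0107*m^2 - 0.0146*m + 0.0068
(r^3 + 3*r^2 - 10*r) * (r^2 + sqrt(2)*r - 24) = r^5 + sqrt(2)*r^4 + 3*r^4 - 34*r^3 + 3*sqrt(2)*r^3 - 72*r^2 - 10*sqrt(2)*r^2 + 240*r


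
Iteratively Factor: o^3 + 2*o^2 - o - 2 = (o - 1)*(o^2 + 3*o + 2) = (o - 1)*(o + 1)*(o + 2)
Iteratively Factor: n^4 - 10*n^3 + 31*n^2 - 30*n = (n - 3)*(n^3 - 7*n^2 + 10*n) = n*(n - 3)*(n^2 - 7*n + 10) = n*(n - 3)*(n - 2)*(n - 5)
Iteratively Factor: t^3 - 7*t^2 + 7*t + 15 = (t - 3)*(t^2 - 4*t - 5) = (t - 5)*(t - 3)*(t + 1)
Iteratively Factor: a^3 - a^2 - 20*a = (a + 4)*(a^2 - 5*a) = (a - 5)*(a + 4)*(a)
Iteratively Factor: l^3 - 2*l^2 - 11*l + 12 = (l - 4)*(l^2 + 2*l - 3) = (l - 4)*(l + 3)*(l - 1)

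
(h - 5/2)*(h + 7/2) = h^2 + h - 35/4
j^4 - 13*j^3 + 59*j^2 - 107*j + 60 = (j - 5)*(j - 4)*(j - 3)*(j - 1)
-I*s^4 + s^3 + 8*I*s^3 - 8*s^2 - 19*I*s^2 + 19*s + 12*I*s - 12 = (s - 4)*(s - 3)*(s + I)*(-I*s + I)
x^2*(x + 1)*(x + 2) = x^4 + 3*x^3 + 2*x^2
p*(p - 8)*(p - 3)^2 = p^4 - 14*p^3 + 57*p^2 - 72*p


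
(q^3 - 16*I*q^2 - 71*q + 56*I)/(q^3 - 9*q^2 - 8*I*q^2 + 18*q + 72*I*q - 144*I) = (q^2 - 8*I*q - 7)/(q^2 - 9*q + 18)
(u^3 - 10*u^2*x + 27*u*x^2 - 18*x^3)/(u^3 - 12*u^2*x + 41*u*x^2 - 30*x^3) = (-u + 3*x)/(-u + 5*x)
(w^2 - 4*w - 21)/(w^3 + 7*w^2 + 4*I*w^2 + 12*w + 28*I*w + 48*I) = (w - 7)/(w^2 + 4*w*(1 + I) + 16*I)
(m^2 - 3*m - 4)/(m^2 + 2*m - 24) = (m + 1)/(m + 6)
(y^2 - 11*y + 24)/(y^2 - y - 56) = (y - 3)/(y + 7)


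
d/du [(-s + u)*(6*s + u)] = 5*s + 2*u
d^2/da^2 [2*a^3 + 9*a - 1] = 12*a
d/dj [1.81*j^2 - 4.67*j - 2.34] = 3.62*j - 4.67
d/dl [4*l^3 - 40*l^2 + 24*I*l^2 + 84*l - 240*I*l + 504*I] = 12*l^2 + l*(-80 + 48*I) + 84 - 240*I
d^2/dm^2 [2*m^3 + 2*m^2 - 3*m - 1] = 12*m + 4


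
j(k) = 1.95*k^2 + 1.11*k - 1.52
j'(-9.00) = -33.99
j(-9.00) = 146.44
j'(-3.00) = -10.59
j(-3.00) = 12.70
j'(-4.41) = -16.09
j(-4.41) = 31.51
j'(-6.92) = -25.88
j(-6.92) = 84.18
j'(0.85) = 4.42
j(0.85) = 0.83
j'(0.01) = 1.15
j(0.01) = -1.51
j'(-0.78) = -1.93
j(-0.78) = -1.20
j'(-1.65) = -5.32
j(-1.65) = 1.96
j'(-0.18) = 0.41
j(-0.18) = -1.66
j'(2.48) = 10.78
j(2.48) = 13.23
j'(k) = 3.9*k + 1.11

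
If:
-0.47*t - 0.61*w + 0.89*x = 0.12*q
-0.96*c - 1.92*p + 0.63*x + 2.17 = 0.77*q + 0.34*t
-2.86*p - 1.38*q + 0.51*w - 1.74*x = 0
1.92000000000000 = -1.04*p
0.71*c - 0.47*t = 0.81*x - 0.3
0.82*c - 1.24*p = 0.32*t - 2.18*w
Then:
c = 3.98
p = -1.85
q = 1.53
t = 4.46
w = -1.89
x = 1.27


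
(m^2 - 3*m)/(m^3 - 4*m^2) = (m - 3)/(m*(m - 4))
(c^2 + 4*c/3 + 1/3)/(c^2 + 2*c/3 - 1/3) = (3*c + 1)/(3*c - 1)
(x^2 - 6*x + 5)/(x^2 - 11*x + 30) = (x - 1)/(x - 6)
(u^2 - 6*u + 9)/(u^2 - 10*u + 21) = (u - 3)/(u - 7)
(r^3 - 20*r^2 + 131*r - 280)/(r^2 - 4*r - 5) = (r^2 - 15*r + 56)/(r + 1)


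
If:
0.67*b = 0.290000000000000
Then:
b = 0.43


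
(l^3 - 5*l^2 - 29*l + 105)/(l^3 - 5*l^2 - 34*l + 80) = (l^2 - 10*l + 21)/(l^2 - 10*l + 16)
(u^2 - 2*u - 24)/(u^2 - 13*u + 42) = (u + 4)/(u - 7)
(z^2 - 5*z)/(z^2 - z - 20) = z/(z + 4)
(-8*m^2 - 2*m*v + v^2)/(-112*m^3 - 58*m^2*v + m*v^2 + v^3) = (-4*m + v)/(-56*m^2 - m*v + v^2)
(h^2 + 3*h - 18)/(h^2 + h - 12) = (h + 6)/(h + 4)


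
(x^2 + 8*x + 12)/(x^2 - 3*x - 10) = (x + 6)/(x - 5)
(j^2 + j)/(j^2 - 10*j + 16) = j*(j + 1)/(j^2 - 10*j + 16)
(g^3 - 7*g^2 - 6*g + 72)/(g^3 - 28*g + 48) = (g^2 - 3*g - 18)/(g^2 + 4*g - 12)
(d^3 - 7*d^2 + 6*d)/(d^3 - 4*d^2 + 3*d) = (d - 6)/(d - 3)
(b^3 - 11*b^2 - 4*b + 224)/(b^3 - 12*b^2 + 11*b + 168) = (b + 4)/(b + 3)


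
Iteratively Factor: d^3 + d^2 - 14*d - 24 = (d - 4)*(d^2 + 5*d + 6) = (d - 4)*(d + 2)*(d + 3)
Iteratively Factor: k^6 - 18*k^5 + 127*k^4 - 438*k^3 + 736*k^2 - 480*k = (k - 4)*(k^5 - 14*k^4 + 71*k^3 - 154*k^2 + 120*k) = (k - 4)^2*(k^4 - 10*k^3 + 31*k^2 - 30*k) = (k - 4)^2*(k - 3)*(k^3 - 7*k^2 + 10*k) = (k - 5)*(k - 4)^2*(k - 3)*(k^2 - 2*k) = (k - 5)*(k - 4)^2*(k - 3)*(k - 2)*(k)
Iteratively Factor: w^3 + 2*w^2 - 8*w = (w + 4)*(w^2 - 2*w) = w*(w + 4)*(w - 2)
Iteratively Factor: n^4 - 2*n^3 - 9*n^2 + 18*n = (n)*(n^3 - 2*n^2 - 9*n + 18) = n*(n - 2)*(n^2 - 9) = n*(n - 2)*(n + 3)*(n - 3)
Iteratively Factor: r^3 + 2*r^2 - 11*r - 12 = (r - 3)*(r^2 + 5*r + 4) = (r - 3)*(r + 1)*(r + 4)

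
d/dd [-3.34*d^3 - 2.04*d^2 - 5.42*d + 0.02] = -10.02*d^2 - 4.08*d - 5.42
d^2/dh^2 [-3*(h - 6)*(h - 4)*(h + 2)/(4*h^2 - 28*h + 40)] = 3*(13*h^3 - 174*h^2 + 828*h - 1352)/(2*(h^6 - 21*h^5 + 177*h^4 - 763*h^3 + 1770*h^2 - 2100*h + 1000))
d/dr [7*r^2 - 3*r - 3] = 14*r - 3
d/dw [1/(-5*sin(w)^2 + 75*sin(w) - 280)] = (2*sin(w) - 15)*cos(w)/(5*(sin(w)^2 - 15*sin(w) + 56)^2)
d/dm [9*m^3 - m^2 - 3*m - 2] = 27*m^2 - 2*m - 3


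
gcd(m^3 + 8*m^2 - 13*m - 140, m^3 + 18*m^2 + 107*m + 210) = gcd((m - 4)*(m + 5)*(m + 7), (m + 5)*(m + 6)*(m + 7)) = m^2 + 12*m + 35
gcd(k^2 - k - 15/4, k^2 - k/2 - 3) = k + 3/2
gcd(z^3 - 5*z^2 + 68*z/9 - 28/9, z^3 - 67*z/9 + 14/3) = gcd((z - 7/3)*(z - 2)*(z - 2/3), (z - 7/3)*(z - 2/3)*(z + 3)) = z^2 - 3*z + 14/9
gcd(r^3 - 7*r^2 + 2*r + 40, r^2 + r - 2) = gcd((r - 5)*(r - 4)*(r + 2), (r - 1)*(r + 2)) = r + 2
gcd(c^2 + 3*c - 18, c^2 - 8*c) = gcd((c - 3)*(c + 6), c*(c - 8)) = 1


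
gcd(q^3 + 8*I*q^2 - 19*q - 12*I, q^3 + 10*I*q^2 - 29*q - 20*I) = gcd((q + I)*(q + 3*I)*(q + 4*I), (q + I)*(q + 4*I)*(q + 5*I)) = q^2 + 5*I*q - 4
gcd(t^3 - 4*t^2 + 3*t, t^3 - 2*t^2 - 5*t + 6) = t^2 - 4*t + 3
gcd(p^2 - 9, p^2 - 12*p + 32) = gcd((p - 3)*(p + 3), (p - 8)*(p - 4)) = 1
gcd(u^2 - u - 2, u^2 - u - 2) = u^2 - u - 2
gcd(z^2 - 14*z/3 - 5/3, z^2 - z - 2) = 1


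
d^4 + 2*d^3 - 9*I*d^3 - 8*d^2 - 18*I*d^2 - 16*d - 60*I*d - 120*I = (d + 2)*(d - 6*I)*(d - 5*I)*(d + 2*I)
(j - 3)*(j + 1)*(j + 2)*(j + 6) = j^4 + 6*j^3 - 7*j^2 - 48*j - 36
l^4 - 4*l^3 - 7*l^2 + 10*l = l*(l - 5)*(l - 1)*(l + 2)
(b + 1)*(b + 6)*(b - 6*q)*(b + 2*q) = b^4 - 4*b^3*q + 7*b^3 - 12*b^2*q^2 - 28*b^2*q + 6*b^2 - 84*b*q^2 - 24*b*q - 72*q^2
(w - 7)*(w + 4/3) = w^2 - 17*w/3 - 28/3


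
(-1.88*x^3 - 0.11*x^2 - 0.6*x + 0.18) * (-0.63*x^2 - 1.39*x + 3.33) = 1.1844*x^5 + 2.6825*x^4 - 5.7295*x^3 + 0.3543*x^2 - 2.2482*x + 0.5994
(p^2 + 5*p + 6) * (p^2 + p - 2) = p^4 + 6*p^3 + 9*p^2 - 4*p - 12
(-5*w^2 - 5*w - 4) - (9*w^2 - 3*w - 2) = -14*w^2 - 2*w - 2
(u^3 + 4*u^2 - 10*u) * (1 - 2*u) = -2*u^4 - 7*u^3 + 24*u^2 - 10*u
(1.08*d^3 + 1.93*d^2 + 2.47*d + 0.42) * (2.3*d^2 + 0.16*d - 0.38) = 2.484*d^5 + 4.6118*d^4 + 5.5794*d^3 + 0.6278*d^2 - 0.8714*d - 0.1596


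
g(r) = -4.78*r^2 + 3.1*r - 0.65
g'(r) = 3.1 - 9.56*r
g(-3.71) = -77.94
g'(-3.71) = 38.57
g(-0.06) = -0.85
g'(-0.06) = 3.67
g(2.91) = -32.11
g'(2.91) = -24.72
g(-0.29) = -1.95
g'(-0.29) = 5.87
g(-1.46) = -15.37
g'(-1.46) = 17.06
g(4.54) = -85.10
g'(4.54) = -40.30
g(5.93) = -150.36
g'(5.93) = -53.59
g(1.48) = -6.53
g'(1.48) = -11.05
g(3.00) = -34.37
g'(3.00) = -25.58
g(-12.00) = -726.17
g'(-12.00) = 117.82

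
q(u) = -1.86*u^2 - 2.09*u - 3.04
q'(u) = -3.72*u - 2.09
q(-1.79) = -5.26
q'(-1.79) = 4.57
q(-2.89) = -12.53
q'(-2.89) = 8.66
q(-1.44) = -3.89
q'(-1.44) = 3.27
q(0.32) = -3.90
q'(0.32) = -3.28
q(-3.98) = -24.18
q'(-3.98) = 12.72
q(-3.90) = -23.18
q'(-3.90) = 12.42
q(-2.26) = -7.82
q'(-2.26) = 6.32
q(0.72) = -5.51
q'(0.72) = -4.77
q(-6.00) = -57.46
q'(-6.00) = 20.23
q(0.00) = -3.04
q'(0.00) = -2.09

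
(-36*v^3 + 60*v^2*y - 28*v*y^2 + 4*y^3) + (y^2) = -36*v^3 + 60*v^2*y - 28*v*y^2 + 4*y^3 + y^2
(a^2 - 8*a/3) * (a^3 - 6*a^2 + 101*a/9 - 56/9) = a^5 - 26*a^4/3 + 245*a^3/9 - 976*a^2/27 + 448*a/27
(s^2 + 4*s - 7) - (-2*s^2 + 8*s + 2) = 3*s^2 - 4*s - 9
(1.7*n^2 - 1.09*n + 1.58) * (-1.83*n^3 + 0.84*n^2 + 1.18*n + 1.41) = -3.111*n^5 + 3.4227*n^4 - 1.801*n^3 + 2.438*n^2 + 0.3275*n + 2.2278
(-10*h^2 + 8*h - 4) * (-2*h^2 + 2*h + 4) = 20*h^4 - 36*h^3 - 16*h^2 + 24*h - 16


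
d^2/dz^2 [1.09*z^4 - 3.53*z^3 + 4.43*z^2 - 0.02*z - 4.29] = 13.08*z^2 - 21.18*z + 8.86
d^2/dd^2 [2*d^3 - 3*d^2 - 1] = 12*d - 6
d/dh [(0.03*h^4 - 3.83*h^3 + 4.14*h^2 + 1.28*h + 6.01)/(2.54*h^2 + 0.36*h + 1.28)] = (0.1524*h^5 - 9.6958*h^4 - 2.604*h^3 - 16.468*h^2 - 19.9324*h - 0.5252)/(6.4516*h^4 + 1.8288*h^3 + 6.632*h^2 + 0.9216*h + 1.6384)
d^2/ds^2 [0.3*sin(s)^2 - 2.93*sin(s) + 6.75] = 2.93*sin(s) + 0.6*cos(2*s)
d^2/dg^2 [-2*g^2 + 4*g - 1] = -4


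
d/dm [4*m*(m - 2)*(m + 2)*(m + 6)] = 16*m^3 + 72*m^2 - 32*m - 96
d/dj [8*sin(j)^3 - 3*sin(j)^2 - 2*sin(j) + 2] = 2*(12*sin(j)^2 - 3*sin(j) - 1)*cos(j)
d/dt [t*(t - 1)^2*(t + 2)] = 4*t^3 - 6*t + 2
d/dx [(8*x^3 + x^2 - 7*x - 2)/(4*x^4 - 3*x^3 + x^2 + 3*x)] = (-32*x^6 - 8*x^5 + 95*x^4 + 38*x^3 - 8*x^2 + 4*x + 6)/(x^2*(16*x^6 - 24*x^5 + 17*x^4 + 18*x^3 - 17*x^2 + 6*x + 9))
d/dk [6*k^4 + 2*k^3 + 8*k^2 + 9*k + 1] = 24*k^3 + 6*k^2 + 16*k + 9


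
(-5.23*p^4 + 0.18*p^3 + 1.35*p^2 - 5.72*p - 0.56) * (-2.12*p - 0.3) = 11.0876*p^5 + 1.1874*p^4 - 2.916*p^3 + 11.7214*p^2 + 2.9032*p + 0.168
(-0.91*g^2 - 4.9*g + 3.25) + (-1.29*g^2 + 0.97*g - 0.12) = -2.2*g^2 - 3.93*g + 3.13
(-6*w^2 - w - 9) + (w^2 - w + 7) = -5*w^2 - 2*w - 2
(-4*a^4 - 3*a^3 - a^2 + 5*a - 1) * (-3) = 12*a^4 + 9*a^3 + 3*a^2 - 15*a + 3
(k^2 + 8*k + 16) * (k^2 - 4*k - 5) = k^4 + 4*k^3 - 21*k^2 - 104*k - 80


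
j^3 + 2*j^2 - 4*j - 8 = (j - 2)*(j + 2)^2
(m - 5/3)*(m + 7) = m^2 + 16*m/3 - 35/3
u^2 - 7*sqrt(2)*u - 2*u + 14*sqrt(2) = (u - 2)*(u - 7*sqrt(2))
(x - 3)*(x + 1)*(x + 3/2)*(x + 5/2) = x^4 + 2*x^3 - 29*x^2/4 - 39*x/2 - 45/4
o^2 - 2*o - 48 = (o - 8)*(o + 6)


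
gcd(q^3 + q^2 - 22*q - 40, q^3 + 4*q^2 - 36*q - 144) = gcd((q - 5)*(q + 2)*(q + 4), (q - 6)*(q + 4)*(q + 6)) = q + 4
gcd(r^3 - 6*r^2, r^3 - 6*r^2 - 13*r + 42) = 1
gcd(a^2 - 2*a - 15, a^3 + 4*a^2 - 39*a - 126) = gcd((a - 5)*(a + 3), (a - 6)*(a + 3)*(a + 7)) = a + 3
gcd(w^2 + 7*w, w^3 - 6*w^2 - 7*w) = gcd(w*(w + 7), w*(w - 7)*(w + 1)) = w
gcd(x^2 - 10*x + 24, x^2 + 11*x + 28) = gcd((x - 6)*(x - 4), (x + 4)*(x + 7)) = 1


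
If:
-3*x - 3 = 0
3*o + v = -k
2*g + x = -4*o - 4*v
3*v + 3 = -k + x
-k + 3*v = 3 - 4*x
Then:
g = -23/6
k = -11/2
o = 5/3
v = 1/2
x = -1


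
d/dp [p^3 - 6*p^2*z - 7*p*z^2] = 3*p^2 - 12*p*z - 7*z^2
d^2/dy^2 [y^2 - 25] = 2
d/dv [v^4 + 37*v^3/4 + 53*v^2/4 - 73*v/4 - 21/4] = 4*v^3 + 111*v^2/4 + 53*v/2 - 73/4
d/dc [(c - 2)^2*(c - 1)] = (c - 2)*(3*c - 4)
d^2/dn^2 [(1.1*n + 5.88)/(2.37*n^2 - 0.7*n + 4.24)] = ((1.1*n + 5.88)*(4.74*n - 0.7)*(9.48*n - 1.4) - (15.642*n + 26.3312)*(2.37*n^2 - 0.7*n + 4.24))/(2.37*n^2 - 0.7*n + 4.24)^3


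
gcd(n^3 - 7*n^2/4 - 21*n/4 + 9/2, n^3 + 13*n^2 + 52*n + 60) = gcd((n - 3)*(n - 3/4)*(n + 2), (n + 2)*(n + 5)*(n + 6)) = n + 2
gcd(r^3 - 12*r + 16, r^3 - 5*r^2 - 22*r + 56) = r^2 + 2*r - 8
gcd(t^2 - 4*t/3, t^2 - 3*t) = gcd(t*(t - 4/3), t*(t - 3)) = t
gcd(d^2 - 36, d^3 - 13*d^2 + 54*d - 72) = d - 6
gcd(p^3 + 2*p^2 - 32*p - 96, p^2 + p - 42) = p - 6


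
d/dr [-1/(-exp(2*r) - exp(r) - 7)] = (-2*exp(r) - 1)*exp(r)/(exp(2*r) + exp(r) + 7)^2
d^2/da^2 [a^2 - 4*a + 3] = 2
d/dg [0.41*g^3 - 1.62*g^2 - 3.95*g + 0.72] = 1.23*g^2 - 3.24*g - 3.95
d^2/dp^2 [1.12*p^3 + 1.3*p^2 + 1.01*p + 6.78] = 6.72*p + 2.6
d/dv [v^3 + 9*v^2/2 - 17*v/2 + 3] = 3*v^2 + 9*v - 17/2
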